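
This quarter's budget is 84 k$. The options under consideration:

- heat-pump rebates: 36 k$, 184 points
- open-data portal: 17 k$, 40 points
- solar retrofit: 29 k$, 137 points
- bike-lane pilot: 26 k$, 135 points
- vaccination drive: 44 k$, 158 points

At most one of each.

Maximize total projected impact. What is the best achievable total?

361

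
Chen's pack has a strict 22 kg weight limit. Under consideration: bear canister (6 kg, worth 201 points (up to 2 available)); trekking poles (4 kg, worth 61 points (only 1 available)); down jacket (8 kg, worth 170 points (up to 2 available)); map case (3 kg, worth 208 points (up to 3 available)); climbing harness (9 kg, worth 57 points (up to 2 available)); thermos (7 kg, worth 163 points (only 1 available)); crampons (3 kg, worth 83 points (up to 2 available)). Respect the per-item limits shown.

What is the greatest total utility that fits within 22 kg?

Density check — map case 69.33, bear canister 33.50, crampons 27.67, thermos 23.29 are the best per kg.
Best packing: 2×bear canister + 3×map case — 21 kg, 1026 total.
Nothing else within 22 kg beats 1026.

1026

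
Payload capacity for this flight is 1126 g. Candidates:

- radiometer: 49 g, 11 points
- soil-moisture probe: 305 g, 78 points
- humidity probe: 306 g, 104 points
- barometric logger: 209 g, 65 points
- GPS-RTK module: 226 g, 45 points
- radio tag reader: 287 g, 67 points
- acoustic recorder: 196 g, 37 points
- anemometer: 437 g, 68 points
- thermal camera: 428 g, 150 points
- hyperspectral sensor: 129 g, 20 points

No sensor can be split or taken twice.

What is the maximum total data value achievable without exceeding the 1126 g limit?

350

Radiometer + humidity probe + barometric logger + thermal camera + hyperspectral sensor uses 1121 of the 1126 g and totals 350.
No other feasible combination exceeds 350.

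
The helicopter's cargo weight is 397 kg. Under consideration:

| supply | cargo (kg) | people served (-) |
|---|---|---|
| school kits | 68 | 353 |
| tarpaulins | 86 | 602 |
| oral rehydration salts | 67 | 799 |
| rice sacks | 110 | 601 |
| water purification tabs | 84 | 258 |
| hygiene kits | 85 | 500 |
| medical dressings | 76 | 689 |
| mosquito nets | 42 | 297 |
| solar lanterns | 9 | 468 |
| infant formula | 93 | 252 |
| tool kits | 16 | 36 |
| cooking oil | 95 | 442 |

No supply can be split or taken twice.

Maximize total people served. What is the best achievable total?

3456

The ratio heuristic lands on tarpaulins + oral rehydration salts + hygiene kits + medical dressings + mosquito nets + solar lanterns + tool kits (3391) but leaves 16 kg idle.
The 101 kg tied up in hygiene kits and tool kits is better spent on rice sacks — total rises to 3456 (390 kg).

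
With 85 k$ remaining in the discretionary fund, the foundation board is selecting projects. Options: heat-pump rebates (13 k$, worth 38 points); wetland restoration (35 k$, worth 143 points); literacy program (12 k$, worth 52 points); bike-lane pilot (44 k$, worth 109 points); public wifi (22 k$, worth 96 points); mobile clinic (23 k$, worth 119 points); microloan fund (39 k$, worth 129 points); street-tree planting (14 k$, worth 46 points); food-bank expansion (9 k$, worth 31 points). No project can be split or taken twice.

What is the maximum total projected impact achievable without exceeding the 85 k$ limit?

360

By projected impact per k$: mobile clinic 5.17, public wifi 4.36, literacy program 4.33, wetland restoration 4.09 lead.
The ratio heuristic lands on literacy program + public wifi + mobile clinic + street-tree planting + food-bank expansion (344) but leaves 5 k$ idle.
The 31 k$ tied up in public wifi and food-bank expansion is better spent on wetland restoration — total rises to 360 (84 k$).
No other feasible combination exceeds 360.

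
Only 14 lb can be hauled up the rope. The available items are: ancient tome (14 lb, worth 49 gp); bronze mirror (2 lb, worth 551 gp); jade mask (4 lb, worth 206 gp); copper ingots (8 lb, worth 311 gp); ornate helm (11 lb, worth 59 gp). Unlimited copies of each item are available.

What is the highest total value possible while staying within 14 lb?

Density check — bronze mirror 275.50, jade mask 51.50, copper ingots 38.88, ornate helm 5.36 are the best per lb.
Best packing: 7×bronze mirror — 14 lb, 3857 total.
No other feasible combination exceeds 3857.

3857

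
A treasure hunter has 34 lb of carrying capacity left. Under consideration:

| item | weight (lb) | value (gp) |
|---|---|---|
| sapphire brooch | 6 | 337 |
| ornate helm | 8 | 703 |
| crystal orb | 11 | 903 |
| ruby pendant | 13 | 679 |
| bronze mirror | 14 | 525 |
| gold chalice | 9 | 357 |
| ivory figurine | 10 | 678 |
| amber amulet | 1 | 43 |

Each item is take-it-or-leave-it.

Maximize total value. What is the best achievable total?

2328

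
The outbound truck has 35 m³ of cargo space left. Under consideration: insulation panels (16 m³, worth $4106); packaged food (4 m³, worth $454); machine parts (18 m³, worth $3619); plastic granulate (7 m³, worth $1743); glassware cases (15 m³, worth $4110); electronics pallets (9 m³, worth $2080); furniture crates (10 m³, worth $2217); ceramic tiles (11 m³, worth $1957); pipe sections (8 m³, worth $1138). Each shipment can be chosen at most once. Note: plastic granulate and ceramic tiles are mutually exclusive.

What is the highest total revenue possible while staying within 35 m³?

The ratio ordering already packs tightly: insulation panels + packaged food + glassware cases, 35 m³, 8670.

8670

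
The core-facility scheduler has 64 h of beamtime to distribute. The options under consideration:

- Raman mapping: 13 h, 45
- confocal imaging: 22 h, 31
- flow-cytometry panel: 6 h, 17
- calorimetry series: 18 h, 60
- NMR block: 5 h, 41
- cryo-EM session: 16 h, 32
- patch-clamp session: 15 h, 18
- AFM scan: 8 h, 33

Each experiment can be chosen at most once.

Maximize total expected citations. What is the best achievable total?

211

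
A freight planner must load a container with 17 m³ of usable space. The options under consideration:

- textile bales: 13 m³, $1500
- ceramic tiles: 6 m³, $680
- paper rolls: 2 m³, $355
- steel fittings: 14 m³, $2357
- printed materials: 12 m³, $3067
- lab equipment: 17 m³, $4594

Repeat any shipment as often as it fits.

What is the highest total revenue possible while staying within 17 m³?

Taking lab equipment: 17 m³ used, 4594 in revenue.

4594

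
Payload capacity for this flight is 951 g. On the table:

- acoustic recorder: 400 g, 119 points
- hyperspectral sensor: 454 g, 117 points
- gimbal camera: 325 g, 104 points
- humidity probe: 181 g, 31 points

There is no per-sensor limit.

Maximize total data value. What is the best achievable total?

Ranking by ratio (data value/g): gimbal camera 0.32, acoustic recorder 0.30, hyperspectral sensor 0.26, humidity probe 0.17.
Filling by ratio: 2×gimbal camera + humidity probe for 239, with 120 g left unused.
Dropping gimbal camera frees 325 g; slotting in acoustic recorder (400 g) lifts the total to 254 at 906 g.
The spare 45 g is too small for any remaining sensor, and no exchange beats 254.

254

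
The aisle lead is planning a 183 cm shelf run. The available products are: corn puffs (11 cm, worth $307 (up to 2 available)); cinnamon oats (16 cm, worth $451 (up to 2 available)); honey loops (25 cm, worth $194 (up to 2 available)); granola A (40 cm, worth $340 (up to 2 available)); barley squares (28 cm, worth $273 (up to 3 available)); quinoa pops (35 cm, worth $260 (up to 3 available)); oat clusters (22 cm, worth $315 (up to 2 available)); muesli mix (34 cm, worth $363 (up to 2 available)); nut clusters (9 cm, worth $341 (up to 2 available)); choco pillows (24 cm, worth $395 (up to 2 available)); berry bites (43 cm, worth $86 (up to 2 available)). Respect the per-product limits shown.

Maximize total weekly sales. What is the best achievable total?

3666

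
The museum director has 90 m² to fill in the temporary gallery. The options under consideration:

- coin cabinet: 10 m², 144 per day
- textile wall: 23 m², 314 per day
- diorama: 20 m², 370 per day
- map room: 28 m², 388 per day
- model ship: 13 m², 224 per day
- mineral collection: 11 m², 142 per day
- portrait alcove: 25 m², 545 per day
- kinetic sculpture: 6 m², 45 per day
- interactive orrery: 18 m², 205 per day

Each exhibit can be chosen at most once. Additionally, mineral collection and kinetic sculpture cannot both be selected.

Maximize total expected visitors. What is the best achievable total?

1527

Best packing: diorama + map room + model ship + portrait alcove — 86 m², 1527 total.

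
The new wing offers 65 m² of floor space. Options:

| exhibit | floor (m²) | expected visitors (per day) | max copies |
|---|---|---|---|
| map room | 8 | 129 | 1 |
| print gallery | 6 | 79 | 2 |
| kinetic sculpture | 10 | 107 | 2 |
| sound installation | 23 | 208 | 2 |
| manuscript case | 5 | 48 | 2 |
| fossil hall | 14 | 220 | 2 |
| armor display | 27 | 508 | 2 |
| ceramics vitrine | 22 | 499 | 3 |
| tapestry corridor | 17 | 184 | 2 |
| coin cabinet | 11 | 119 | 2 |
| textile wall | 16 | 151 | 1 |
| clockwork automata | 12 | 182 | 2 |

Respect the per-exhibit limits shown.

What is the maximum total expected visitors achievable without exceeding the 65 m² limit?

1309

Density check — ceramics vitrine 22.68, armor display 18.81, map room 16.12 are the best per m².
Best packing: map room + 2×ceramics vitrine + clockwork automata — 64 m², 1309 total.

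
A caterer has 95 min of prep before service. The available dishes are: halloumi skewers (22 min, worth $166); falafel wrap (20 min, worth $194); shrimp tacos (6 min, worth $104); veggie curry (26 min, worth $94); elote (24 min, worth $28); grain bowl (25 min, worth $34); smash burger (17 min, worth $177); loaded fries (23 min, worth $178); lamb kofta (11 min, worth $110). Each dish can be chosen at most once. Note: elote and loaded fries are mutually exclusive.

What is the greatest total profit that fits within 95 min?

825

The ratio heuristic lands on falafel wrap + shrimp tacos + smash burger + loaded fries + lamb kofta (763) but leaves 18 min idle.
The 6 min tied up in shrimp tacos is better spent on halloumi skewers — total rises to 825 (93 min).
Nothing else feasible within 95 min beats 825.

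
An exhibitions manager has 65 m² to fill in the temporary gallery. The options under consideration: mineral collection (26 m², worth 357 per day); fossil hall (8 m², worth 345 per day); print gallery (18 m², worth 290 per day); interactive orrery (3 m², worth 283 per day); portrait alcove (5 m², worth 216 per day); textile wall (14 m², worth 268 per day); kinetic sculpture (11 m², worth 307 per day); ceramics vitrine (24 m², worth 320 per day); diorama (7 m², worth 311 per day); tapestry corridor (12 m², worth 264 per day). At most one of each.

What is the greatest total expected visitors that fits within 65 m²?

2016

Taking the top-ratio exhibits first gives fossil hall + interactive orrery + portrait alcove + textile wall + kinetic sculpture + diorama + tapestry corridor for 1994 (60 m²).
Replace textile wall with print gallery: the trade gains 22 net, giving 2016 at 64 m².
The closest alternative, fossil hall + interactive orrery + portrait alcove + textile wall + kinetic sculpture + diorama + tapestry corridor, reaches only 1994.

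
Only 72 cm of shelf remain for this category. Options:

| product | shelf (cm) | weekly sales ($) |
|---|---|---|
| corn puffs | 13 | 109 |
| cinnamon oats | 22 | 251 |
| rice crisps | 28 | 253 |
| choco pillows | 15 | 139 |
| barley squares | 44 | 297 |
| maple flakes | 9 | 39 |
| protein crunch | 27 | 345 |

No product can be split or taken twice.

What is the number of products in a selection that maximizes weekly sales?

4

Best achievable weekly sales is 744.
One optimal bundle: corn puffs + cinnamon oats + maple flakes + protein crunch (71 cm).
Any selection reaching 744 contains exactly 4 products.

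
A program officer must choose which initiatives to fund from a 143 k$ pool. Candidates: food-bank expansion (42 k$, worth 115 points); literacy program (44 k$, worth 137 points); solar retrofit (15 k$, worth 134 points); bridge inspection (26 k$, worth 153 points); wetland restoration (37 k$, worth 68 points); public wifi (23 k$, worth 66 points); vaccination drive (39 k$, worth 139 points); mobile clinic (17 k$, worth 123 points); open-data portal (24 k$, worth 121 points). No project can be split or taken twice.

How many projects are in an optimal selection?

Optimal total is 686.
literacy program + solar retrofit + bridge inspection + vaccination drive + mobile clinic hits 686 at 141 k$.
Any selection reaching 686 contains exactly 5 projects.

5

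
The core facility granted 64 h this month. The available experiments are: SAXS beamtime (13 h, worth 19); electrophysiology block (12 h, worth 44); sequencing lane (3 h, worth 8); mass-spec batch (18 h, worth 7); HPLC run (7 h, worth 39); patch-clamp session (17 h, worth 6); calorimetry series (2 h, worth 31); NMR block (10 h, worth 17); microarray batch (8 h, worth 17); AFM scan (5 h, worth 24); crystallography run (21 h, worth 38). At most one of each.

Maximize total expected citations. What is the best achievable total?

203

Density check — calorimetry series 15.50, HPLC run 5.57, AFM scan 4.80, electrophysiology block 3.67 are the best per h.
The ratio heuristic lands on electrophysiology block + sequencing lane + HPLC run + calorimetry series + microarray batch + AFM scan + crystallography run (201) but leaves 6 h idle.
Dropping microarray batch frees 8 h; slotting in SAXS beamtime (13 h) lifts the total to 203 at 63 h.
Runner-up electrophysiology block + sequencing lane + HPLC run + calorimetry series + NMR block + AFM scan + crystallography run tops out at 201.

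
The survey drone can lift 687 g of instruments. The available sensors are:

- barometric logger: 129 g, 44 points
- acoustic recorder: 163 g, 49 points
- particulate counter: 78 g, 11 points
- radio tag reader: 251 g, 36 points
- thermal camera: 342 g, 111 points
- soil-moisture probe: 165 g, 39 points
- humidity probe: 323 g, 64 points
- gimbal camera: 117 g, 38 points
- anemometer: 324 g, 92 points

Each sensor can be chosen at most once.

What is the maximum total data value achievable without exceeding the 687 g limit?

204

By data value per g: barometric logger 0.34, gimbal camera 0.32, thermal camera 0.32, acoustic recorder 0.30 lead.
Barometric logger + acoustic recorder + thermal camera uses 634 of the 687 g and totals 204.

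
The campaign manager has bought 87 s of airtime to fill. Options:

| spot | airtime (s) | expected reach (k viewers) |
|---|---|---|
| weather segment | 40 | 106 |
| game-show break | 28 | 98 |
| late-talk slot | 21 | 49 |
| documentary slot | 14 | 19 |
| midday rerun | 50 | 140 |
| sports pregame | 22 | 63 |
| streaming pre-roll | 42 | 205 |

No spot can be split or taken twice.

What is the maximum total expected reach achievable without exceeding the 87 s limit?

By expected reach per s: streaming pre-roll 4.88, game-show break 3.50, sports pregame 2.86 lead.
Best packing: game-show break + documentary slot + streaming pre-roll — 84 s, 322 total.
The spare 3 s is too small for any remaining spot, and no exchange beats 322.

322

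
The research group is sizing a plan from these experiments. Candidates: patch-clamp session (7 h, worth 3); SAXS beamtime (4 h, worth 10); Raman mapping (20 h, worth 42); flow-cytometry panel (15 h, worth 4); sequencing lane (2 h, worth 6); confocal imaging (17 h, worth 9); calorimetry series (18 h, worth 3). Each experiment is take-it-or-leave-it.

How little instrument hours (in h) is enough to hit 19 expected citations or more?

Minimise h subject to total expected citations ≥ 19.
patch-clamp session + SAXS beamtime + sequencing lane reaches 19 using 13 h.
No combination under 13 h hits 19.

13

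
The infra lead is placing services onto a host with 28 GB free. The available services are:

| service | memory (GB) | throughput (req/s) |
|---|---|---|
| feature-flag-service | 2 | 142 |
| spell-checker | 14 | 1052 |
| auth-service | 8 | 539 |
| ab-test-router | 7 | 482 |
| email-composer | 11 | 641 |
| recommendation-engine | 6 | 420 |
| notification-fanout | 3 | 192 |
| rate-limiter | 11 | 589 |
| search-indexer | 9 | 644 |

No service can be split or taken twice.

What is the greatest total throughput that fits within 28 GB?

Best packing: feature-flag-service + spell-checker + notification-fanout + search-indexer — 28 GB, 2030 total.
No other feasible combination exceeds 2030.

2030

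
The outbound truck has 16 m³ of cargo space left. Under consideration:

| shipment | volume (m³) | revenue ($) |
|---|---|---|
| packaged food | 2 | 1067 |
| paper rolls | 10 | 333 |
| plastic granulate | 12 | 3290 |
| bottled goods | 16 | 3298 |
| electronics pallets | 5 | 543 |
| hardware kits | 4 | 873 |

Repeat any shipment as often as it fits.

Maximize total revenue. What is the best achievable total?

8536

Ranking by ratio (revenue/m³): packaged food 533.50, plastic granulate 274.17, hardware kits 218.25, bottled goods 206.12.
The ratio ordering already packs tightly: 8×packaged food, 16 m³, 8536.
Every other selection either busts 16 m³ or fails to beat 8536.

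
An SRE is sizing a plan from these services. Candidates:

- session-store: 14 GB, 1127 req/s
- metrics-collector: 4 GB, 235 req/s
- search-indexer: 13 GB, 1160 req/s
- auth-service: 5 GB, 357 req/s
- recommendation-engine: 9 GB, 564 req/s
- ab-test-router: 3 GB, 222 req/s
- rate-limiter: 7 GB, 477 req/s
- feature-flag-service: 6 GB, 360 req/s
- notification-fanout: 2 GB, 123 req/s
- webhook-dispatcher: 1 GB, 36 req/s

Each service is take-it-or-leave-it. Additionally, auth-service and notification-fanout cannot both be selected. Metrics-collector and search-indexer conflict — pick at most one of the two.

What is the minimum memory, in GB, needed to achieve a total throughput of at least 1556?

20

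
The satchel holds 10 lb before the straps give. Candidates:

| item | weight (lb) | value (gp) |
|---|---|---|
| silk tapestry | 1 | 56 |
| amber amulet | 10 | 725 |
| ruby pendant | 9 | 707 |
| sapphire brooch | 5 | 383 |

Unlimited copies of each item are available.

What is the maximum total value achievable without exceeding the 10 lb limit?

766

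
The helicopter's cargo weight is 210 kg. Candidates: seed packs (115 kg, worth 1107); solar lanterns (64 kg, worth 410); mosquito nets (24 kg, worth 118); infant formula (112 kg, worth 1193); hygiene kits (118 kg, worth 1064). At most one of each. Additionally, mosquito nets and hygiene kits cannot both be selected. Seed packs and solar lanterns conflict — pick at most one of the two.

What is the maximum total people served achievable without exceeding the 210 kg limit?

1721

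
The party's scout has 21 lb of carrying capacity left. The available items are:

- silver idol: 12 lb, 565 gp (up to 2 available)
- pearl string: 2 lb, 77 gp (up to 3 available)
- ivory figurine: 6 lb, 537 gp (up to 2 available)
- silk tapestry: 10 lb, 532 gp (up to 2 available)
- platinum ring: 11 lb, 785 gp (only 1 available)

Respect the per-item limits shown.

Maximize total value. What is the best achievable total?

1476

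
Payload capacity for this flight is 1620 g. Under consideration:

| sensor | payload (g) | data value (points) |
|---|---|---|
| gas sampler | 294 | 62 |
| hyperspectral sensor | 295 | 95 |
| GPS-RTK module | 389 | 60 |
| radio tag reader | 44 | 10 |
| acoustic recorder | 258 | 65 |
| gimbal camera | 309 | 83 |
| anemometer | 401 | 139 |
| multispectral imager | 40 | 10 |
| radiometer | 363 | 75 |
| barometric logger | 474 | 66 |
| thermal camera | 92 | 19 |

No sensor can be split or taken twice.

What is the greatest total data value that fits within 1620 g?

Ranking by ratio (data value/g): anemometer 0.35, hyperspectral sensor 0.32, gimbal camera 0.27.
The ratio heuristic lands on hyperspectral sensor + radio tag reader + acoustic recorder + gimbal camera + anemometer + multispectral imager + thermal camera (421) but leaves 181 g idle.
The 132 g tied up in multispectral imager and thermal camera is better spent on gas sampler — total rises to 454 (1601 g).
Gas sampler + hyperspectral sensor + acoustic recorder + gimbal camera + anemometer + multispectral imager matches that 454 at 1597 g; no feasible combination exceeds it.

454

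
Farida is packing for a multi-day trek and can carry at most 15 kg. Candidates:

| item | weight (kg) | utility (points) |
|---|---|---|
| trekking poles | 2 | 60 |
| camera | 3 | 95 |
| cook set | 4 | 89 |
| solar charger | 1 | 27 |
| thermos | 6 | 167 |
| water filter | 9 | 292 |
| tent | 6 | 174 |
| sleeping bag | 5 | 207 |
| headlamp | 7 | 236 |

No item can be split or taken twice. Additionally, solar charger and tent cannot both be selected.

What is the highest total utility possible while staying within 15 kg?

Camera + sleeping bag + headlamp uses 15 of the 15 kg and totals 538.
An exhaustive check of the 512 subsets confirms 538.

538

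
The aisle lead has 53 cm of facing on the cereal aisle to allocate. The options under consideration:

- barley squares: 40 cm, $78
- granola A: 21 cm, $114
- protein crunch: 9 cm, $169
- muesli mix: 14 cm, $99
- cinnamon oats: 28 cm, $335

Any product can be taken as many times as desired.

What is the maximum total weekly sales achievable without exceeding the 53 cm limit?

845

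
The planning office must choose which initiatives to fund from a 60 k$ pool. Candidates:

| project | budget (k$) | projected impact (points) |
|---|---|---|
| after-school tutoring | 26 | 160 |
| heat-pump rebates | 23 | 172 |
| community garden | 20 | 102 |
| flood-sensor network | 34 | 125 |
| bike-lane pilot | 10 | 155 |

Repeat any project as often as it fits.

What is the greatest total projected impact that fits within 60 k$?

930

Taking 6×bike-lane pilot: 60 k$ used, 930 in projected impact.
That's the maximum — no swap from here does better than 930.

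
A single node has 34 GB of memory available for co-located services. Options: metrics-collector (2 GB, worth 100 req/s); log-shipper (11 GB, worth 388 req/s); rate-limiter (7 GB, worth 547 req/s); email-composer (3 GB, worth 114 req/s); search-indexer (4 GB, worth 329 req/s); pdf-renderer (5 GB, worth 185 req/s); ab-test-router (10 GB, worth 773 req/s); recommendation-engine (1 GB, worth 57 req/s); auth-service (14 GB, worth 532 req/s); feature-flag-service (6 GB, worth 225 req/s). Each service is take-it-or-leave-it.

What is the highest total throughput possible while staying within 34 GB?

2159

Ranking by ratio (throughput/GB): search-indexer 82.25, rate-limiter 78.14, ab-test-router 77.30, recommendation-engine 57.00.
The ratio heuristic lands on metrics-collector + rate-limiter + email-composer + search-indexer + ab-test-router + recommendation-engine + feature-flag-service (2145) but leaves 1 GB idle.
The 4 GB tied up in email-composer and recommendation-engine is better spent on pdf-renderer — total rises to 2159 (34 GB).
The closest alternative, metrics-collector + rate-limiter + email-composer + search-indexer + ab-test-router + recommendation-engine + feature-flag-service, reaches only 2145.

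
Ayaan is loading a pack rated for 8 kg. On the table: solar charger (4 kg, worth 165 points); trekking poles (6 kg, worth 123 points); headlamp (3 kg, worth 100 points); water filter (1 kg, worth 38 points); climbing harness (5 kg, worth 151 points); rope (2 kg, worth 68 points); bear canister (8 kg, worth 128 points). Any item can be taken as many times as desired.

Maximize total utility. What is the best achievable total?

2×solar charger uses 8 of the 8 kg and totals 330.
Nothing else within 8 kg beats 330.

330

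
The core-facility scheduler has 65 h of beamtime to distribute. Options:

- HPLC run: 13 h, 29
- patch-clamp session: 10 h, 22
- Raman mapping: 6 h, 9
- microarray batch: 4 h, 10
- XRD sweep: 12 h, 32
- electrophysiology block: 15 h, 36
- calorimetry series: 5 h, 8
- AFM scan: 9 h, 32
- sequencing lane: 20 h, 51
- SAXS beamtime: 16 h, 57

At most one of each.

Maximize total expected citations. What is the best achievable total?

Filling by ratio: microarray batch + XRD sweep + AFM scan + sequencing lane + SAXS beamtime for 182, with 4 h left unused.
Replace microarray batch and sequencing lane with HPLC run + electrophysiology block: the trade gains 4 net, giving 186 at 65 h.
No other feasible combination exceeds 186.

186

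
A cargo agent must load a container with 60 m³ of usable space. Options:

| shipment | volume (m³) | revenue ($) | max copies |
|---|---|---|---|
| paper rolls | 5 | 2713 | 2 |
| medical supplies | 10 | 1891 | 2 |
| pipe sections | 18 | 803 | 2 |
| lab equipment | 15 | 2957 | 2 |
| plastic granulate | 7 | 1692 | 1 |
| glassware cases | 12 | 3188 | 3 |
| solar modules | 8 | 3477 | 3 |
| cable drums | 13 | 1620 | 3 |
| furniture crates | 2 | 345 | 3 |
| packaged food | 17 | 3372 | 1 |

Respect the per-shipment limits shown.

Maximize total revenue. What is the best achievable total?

22578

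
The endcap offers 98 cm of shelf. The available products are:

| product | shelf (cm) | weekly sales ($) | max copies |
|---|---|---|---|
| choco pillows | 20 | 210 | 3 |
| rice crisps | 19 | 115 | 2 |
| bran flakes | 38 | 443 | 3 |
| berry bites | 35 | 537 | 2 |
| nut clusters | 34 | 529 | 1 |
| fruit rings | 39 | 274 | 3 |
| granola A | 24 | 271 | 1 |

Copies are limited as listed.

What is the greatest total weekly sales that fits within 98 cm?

Taking the top-ratio products first gives berry bites + nut clusters + granola A for 1337 (93 cm).
The 34 cm tied up in nut clusters is better spent on berry bites — total rises to 1345 (94 cm).
No other feasible combination exceeds 1345.

1345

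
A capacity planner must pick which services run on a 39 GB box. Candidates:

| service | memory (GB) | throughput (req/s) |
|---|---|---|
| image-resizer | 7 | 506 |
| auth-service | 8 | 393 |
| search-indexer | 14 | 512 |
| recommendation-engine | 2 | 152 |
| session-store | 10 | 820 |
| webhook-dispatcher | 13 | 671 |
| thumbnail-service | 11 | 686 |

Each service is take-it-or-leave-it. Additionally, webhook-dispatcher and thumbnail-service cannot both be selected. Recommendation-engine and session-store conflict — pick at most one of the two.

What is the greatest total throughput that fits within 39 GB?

By throughput per GB: session-store 82.00, recommendation-engine 76.00, image-resizer 72.29, thumbnail-service 62.36 lead.
Taking image-resizer + auth-service + session-store + thumbnail-service: 36 GB used, 2405 in throughput.
The closest alternative, image-resizer + auth-service + session-store + webhook-dispatcher, reaches only 2390.

2405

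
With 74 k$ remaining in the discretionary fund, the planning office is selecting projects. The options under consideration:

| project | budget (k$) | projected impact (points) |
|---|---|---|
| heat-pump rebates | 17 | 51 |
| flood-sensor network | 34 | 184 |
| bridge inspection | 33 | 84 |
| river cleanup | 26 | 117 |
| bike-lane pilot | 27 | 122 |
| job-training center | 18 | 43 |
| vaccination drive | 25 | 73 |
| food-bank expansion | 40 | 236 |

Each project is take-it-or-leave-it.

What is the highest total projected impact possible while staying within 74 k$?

By projected impact per k$: food-bank expansion 5.90, flood-sensor network 5.41, bike-lane pilot 4.52, river cleanup 4.50 lead.
Best packing: flood-sensor network + food-bank expansion — 74 k$, 420 total.
The closest alternative, bike-lane pilot + food-bank expansion, reaches only 358.

420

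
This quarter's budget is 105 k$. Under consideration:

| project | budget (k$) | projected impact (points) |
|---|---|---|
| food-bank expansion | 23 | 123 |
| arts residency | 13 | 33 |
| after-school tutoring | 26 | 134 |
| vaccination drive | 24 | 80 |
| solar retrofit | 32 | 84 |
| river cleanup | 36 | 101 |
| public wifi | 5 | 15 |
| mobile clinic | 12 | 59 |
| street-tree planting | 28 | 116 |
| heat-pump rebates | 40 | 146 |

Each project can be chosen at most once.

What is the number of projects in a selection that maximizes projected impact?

5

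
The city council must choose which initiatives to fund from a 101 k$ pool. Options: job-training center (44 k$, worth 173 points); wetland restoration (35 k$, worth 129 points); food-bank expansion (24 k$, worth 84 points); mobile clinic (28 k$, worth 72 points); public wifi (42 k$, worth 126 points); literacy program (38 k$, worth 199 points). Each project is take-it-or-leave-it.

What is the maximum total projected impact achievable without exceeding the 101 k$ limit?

Ranking by ratio (projected impact/k$): literacy program 5.24, job-training center 3.93, wetland restoration 3.69, food-bank expansion 3.50.
Taking the top-ratio projects first gives job-training center + literacy program for 372 (82 k$).
Replace job-training center with wetland restoration + food-bank expansion: the trade gains 40 net, giving 412 at 97 k$.
Next best is wetland restoration + mobile clinic + literacy program at 400 (101 k$) — short by 12.

412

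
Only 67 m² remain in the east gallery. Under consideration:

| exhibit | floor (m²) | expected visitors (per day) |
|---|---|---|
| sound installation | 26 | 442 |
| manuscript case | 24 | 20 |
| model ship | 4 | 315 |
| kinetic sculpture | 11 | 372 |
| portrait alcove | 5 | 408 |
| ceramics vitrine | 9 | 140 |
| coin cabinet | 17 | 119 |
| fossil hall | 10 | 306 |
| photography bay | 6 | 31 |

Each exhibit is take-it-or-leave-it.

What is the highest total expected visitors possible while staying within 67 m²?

Ranking by ratio (expected visitors/m²): portrait alcove 81.60, model ship 78.75, kinetic sculpture 33.82.
Taking sound installation + model ship + kinetic sculpture + portrait alcove + ceramics vitrine + fossil hall: 65 m² used, 1983 in expected visitors.
The spare 2 m² is too small for any remaining exhibit, and no exchange beats 1983.

1983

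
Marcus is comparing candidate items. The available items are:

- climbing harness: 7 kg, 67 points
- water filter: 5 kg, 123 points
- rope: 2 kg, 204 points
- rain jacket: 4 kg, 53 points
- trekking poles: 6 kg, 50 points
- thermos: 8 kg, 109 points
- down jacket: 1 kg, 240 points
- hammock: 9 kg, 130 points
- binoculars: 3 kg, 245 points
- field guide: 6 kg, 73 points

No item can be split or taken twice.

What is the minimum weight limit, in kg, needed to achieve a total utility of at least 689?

Need the lightest bundle worth ≥ 689.
Taking rope + down jacket + binoculars gives 689 (≥ 689) for 6 kg.
Any bundle with less than 6 kg falls short of 689.

6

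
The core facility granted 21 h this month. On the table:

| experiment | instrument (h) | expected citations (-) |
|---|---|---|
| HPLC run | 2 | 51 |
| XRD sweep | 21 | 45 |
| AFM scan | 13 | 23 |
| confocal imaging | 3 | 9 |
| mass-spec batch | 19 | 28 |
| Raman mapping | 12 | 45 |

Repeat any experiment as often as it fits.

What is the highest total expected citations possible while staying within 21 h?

510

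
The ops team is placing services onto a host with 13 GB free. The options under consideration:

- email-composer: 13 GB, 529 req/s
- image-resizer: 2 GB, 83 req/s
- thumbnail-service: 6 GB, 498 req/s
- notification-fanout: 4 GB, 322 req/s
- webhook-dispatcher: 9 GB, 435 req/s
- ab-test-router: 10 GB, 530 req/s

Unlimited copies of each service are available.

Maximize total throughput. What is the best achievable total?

Density check — thumbnail-service 83.00, notification-fanout 80.50, ab-test-router 53.00, webhook-dispatcher 48.33 are the best per GB.
Taking 2×thumbnail-service: 12 GB used, 996 in throughput.
Every other selection either busts 13 GB or fails to beat 996.

996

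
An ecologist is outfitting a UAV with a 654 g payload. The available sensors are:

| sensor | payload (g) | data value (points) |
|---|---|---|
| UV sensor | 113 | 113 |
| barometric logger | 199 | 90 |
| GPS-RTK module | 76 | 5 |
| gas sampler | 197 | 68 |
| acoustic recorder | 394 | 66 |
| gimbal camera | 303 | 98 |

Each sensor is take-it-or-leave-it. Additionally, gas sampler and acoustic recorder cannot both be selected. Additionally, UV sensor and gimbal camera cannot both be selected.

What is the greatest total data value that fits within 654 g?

276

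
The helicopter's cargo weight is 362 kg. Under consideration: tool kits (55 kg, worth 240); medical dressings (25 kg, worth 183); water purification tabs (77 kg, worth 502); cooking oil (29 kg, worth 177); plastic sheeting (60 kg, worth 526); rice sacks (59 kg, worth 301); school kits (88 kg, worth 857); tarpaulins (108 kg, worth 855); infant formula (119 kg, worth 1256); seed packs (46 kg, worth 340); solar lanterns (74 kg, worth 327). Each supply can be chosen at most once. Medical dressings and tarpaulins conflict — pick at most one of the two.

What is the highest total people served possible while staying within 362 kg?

3308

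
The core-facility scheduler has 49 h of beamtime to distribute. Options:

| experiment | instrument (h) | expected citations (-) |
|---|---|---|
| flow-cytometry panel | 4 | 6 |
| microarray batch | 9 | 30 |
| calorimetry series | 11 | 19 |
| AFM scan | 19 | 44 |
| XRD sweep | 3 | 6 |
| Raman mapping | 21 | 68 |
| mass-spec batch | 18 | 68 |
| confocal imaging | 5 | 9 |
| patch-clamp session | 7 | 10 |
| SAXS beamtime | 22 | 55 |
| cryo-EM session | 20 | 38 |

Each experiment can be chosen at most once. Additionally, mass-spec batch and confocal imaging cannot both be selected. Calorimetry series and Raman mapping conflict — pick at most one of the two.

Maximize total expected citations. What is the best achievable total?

166

The ratio ordering already packs tightly: microarray batch + Raman mapping + mass-spec batch, 48 h, 166.
The closest alternative, microarray batch + mass-spec batch + SAXS beamtime, reaches only 153.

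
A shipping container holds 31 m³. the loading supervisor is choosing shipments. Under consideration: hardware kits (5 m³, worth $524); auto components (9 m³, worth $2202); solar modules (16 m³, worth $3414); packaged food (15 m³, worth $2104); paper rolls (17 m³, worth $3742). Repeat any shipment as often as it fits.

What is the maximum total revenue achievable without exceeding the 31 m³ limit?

6606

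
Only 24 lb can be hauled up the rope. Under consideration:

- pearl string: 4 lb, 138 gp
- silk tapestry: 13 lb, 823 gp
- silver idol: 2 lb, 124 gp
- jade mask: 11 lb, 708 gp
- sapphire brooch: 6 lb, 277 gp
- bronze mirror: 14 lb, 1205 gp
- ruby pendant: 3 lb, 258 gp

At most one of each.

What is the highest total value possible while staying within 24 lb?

1740

Density check — bronze mirror 86.07, ruby pendant 86.00, jade mask 64.36, silk tapestry 63.31 are the best per lb.
Taking the top-ratio items first gives pearl string + silver idol + bronze mirror + ruby pendant for 1725 (23 lb).
The 6 lb tied up in pearl string and silver idol is better spent on sapphire brooch — total rises to 1740 (23 lb).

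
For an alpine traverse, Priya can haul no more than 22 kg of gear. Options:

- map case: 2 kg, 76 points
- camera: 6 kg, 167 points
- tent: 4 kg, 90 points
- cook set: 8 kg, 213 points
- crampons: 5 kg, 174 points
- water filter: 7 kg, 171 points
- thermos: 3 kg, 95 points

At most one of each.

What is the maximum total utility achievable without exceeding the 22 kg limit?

Filling by ratio: map case + camera + tent + crampons + thermos for 602, with 2 kg left unused.
Replace map case and tent with cook set: the trade gains 47 net, giving 649 at 22 kg.
No other feasible combination exceeds 649.

649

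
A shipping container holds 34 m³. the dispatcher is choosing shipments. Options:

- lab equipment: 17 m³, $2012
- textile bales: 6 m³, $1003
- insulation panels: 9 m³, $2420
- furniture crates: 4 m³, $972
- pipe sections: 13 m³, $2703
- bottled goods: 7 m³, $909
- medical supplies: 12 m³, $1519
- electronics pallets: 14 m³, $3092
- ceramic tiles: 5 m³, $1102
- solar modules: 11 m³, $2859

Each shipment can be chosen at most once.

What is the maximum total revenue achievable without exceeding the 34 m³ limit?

8371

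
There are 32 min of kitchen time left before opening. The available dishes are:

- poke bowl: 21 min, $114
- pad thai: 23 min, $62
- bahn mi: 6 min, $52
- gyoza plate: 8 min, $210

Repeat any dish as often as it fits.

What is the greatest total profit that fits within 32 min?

840

By profit per min: gyoza plate 26.25, bahn mi 8.67, poke bowl 5.43, pad thai 2.70 lead.
4×gyoza plate uses 32 of the 32 min and totals 840.
Nothing else within 32 min beats 840.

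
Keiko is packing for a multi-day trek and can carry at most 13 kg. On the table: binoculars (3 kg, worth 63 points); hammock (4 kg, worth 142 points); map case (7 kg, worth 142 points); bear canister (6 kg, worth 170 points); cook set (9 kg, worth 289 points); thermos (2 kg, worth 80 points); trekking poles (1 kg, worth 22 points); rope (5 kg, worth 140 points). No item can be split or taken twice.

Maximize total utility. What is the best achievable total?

431

A density-first pass picks hammock + bear canister + thermos + trekking poles — 414 at 13 kg.
Dropping bear canister and thermos and trekking poles frees 9 kg; slotting in cook set (9 kg) lifts the total to 431 at 13 kg.
An exhaustive check of the 256 subsets confirms 431.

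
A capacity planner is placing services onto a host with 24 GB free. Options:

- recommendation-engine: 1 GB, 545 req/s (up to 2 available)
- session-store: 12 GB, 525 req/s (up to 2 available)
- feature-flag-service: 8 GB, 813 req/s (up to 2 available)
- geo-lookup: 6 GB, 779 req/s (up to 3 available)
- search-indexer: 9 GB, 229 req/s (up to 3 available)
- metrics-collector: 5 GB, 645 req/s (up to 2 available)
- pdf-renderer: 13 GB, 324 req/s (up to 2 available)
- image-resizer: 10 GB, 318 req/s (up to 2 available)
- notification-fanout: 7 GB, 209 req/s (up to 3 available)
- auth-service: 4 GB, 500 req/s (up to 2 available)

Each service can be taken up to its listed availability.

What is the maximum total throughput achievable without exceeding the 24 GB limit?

3938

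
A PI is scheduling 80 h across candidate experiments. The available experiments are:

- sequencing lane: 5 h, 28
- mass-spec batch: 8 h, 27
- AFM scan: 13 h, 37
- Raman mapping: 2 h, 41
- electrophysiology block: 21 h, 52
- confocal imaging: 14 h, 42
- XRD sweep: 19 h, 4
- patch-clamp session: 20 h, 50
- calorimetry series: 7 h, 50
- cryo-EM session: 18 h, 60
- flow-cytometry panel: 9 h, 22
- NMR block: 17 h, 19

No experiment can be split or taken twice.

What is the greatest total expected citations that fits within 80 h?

310

The ratio heuristic lands on sequencing lane + mass-spec batch + AFM scan + Raman mapping + confocal imaging + calorimetry series + cryo-EM session + flow-cytometry panel (307) but leaves 4 h idle.
Replace mass-spec batch and flow-cytometry panel with electrophysiology block: the trade gains 3 net, giving 310 at 80 h.
The closest alternative, sequencing lane + AFM scan + Raman mapping + confocal imaging + patch-clamp session + calorimetry series + cryo-EM session, reaches only 308.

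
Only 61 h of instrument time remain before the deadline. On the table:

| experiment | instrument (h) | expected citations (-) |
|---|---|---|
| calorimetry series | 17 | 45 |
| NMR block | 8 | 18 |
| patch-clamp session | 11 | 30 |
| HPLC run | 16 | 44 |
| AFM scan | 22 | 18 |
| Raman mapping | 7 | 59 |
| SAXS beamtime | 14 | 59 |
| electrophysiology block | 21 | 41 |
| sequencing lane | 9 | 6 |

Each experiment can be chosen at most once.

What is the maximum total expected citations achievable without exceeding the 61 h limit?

211

A density-first pass picks NMR block + patch-clamp session + HPLC run + Raman mapping + SAXS beamtime — 210 at 56 h.
Replace HPLC run with calorimetry series: the trade gains 1 net, giving 211 at 57 h.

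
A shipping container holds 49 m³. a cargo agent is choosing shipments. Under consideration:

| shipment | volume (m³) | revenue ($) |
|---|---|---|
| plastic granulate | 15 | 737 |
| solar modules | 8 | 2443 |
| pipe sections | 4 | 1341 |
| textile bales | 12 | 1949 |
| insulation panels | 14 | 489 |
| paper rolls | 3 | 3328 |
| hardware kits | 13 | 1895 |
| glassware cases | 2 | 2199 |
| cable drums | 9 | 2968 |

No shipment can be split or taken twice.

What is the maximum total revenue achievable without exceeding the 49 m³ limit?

Density check — paper rolls 1109.33, glassware cases 1099.50, pipe sections 335.25 are the best per m³.
The ratio heuristic lands on solar modules + pipe sections + textile bales + paper rolls + glassware cases + cable drums (14228) but leaves 11 m³ idle.
Replace pipe sections with hardware kits: the trade gains 554 net, giving 14782 at 47 m³.
The spare 2 m³ is too small for any remaining shipment, and no exchange beats 14782.

14782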